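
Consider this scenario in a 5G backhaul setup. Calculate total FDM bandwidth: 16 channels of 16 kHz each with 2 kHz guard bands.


Given: 16 channels, 16 kHz each, guard = 2 kHz
Channel bandwidth = 16 * 16 = 256 kHz
Guard bands = 15 gaps * 2 kHz = 30 kHz
Total = 256 + 30 = 286 kHz

286


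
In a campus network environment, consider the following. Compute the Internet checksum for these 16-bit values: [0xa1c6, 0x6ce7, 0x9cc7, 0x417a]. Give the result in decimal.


Given words: [0xa1c6, 0x6ce7, 0x9cc7, 0x417a]
Step 1: Sum all words
Raw sum = 41414 + 27879 + 40135 + 16762 = 126190
Step 2: Fold carry: (60654 + 1) = 60655
One's complement = ~60655 & 0xFFFF = 4880

4880


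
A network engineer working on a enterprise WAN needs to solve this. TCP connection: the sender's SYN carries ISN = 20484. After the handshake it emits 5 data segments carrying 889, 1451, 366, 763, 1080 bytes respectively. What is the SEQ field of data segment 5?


The SYN occupies sequence number ISN = 20484, so the first data byte is ISN + 1 = 20485.
SEQ of data segment i = (ISN + 1) + sum of payload sizes of segments 1..i-1.
Segment 1: SEQ = 20485, payload = 889 bytes
Segment 2: SEQ = 21374, payload = 1451 bytes
Segment 3: SEQ = 22825, payload = 366 bytes
Segment 4: SEQ = 23191, payload = 763 bytes
Segment 5: SEQ = 23954, payload = 1080 bytes
SEQ of segment 5 = 20485 + 889 + 1451 + 366 + 763 = 23954

23954


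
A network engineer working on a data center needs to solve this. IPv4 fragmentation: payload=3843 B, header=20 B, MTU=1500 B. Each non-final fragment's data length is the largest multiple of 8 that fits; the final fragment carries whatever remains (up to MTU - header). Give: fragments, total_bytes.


Max data per non-final fragment = floor((MTU - header)/8)*8 = floor((1500 - 20)/8)*8 = floor(1480/8)*8 = 1480 B
Final fragment needs no 8-byte alignment: it can carry up to MTU - header = 1480 B
Non-final fragments needed = ceil((payload - 1480) / 1480) = ceil(2363/1480) = ceil(1.5966) = 2
Number of fragments = 2 + 1 = 3
Fragment sizes (data): 2 * 1480 B + 883 B (last, 883 <= 1480 OK)
Total bytes sent = payload + n_frags * header = 3843 + 3*20 = 3843 + 60 = 3903 B

3, 3903


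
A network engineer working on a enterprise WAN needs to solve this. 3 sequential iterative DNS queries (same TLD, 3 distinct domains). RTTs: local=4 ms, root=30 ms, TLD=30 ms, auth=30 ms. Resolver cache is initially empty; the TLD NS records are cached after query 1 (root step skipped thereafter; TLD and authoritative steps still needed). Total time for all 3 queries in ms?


Lookup 1 (cold cache): local + root + TLD + auth = 4 + 30 + 30 + 30 = 94 ms
Lookups 2..3 (TLD NS cached -> skip root; new domain -> still ask TLD and auth): local + TLD + auth = 4 + 30 + 30 = 64 ms each
Remaining 2 lookups: 2 * 64 = 128 ms
Total = 94 + 128 = 222 ms

222


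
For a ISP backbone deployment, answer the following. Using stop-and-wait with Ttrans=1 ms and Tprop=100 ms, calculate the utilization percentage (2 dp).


Given: Ttrans = 1 ms, Tprop = 100 ms
RTT = 2 * Tprop = 2 * 100 = 200 ms
U = Ttrans / (Ttrans + RTT)
U = 1 / (1 + 200)
U = 1 / 201 = 0.004975
U% = 0.50%

0.50


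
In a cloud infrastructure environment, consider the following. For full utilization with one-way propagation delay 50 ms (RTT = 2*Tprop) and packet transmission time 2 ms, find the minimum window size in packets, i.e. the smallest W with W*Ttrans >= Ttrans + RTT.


Given: Ttrans = 2 ms, RTT = 100 ms (= 2 * Tprop, Tprop = 50 ms)
Time until first ACK returns = Ttrans + RTT = 2 + 100 = 102 ms
Need W * Ttrans >= Ttrans + RTT  ->  W >= (Ttrans + RTT) / Ttrans
(Ttrans + RTT) / Ttrans = 102 / 2 = 51
W_min = ceil(51) = 51

51


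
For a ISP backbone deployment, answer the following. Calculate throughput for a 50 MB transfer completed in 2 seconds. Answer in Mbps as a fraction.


Given: file = 50 MB, time = 2 s
File in Mb = 50 * 8 = 400 Mb
Throughput = 400 / 2 Mbps
Throughput = 200 Mbps

200


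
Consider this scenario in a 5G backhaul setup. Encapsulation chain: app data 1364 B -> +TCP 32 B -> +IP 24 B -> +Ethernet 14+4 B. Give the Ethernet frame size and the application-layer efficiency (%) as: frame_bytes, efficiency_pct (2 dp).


TCP segment = 1364 + 32 = 1396 B
IP packet = 1396 + 24 = 1420 B
Ethernet frame = 1420 + 14 + 4 = 1438 B
Efficiency = app / frame = 1364 / 1438 = 0.948540 = 94.8540% -> 94.85% (2 dp)

1438, 94.85


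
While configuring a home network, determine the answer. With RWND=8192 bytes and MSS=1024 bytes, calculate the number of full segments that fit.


Given: RWND = 8192 bytes, MSS = 1024 bytes
Full segments = floor(RWND / MSS)
Full segments = floor(8192 / 1024)
Full segments = floor(8.0) = 8

8


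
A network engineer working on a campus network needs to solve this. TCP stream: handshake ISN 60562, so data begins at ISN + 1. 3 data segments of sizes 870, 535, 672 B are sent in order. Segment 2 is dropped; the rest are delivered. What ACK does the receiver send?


SYN uses sequence number 60562; first data byte = ISN + 1 = 60563.
Segment 1: SEQ = 60563, len = 870 B, covers [60563, 61432]
Segment 2: SEQ = 61433, len = 535 B, covers [61433, 61967] [LOST]
Segment 3: SEQ = 61968, len = 672 B, covers [61968, 62639]
In-order data received: bytes [60563, 61432] (segments 1..1).
Segment 2 missing -> gap begins at byte 61433; later segments buffered out of order.
Cumulative ACK = next expected in-order byte = 60563 + 870 = 61433

61433


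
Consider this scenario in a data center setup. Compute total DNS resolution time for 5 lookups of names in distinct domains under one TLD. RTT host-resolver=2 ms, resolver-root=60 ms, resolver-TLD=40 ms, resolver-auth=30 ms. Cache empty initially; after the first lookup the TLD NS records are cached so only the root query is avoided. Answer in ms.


Lookup 1 (cold cache): local + root + TLD + auth = 2 + 60 + 40 + 30 = 132 ms
Lookups 2..5 (TLD NS cached -> skip root; new domain -> still ask TLD and auth): local + TLD + auth = 2 + 40 + 30 = 72 ms each
Remaining 4 lookups: 4 * 72 = 288 ms
Total = 132 + 288 = 420 ms

420


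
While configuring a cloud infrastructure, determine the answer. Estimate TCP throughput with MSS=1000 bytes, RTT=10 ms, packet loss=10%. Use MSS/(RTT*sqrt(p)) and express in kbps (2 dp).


Given: MSS = 1000 bytes, RTT = 10 ms, loss = 10%
RTT in seconds = 10 / 1000 = 0.01
Loss rate = 10% = 0.1
sqrt(loss) = sqrt(0.1) = 0.316227766017
Throughput (bytes/s) = 1000 / (0.01 * 0.316227766017) = 316227.7660
Throughput (kbps) = 316227.7660 * 8 / 1000 = 2529.822128 -> 2529.82 kbps (2 dp)

2529.82


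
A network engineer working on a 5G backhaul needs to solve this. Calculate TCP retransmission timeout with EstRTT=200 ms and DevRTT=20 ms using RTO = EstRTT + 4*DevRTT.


Given: EstRTT = 200 ms, DevRTT = 20 ms
Timeout = EstRTT + 4 * DevRTT
4 * DevRTT = 4 * 20 = 80
Timeout = 200 + 80 = 280 ms

280


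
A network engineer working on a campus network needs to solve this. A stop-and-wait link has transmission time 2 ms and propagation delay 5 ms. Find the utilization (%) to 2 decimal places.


Given: Ttrans = 2 ms, Tprop = 5 ms
RTT = 2 * Tprop = 2 * 5 = 10 ms
U = Ttrans / (Ttrans + RTT)
U = 2 / (2 + 10)
U = 2 / 12 = 0.166667
U% = 16.67%

16.67


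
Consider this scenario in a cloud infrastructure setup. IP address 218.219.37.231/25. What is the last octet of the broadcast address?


Given: IP = 218.219.37.231, prefix = /25
Host bits = 32 - 25 = 7
Network last octet = 231 AND mask = 128
Host part size = 2^7 - 1 = 127
Broadcast last octet = 128 OR 127 = 255

255


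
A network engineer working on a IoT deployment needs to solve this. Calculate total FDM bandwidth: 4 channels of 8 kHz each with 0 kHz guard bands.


Given: 4 channels, 8 kHz each, guard = 0 kHz
Channel bandwidth = 4 * 8 = 32 kHz
Guard bands = 3 gaps * 0 kHz = 0 kHz
Total = 32 + 0 = 32 kHz

32


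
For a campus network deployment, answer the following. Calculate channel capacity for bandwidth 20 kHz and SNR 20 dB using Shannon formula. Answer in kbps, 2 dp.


Given: B = 20 kHz, SNR = 20 dB
SNR linear = 10^(20/10) = 100
1 + SNR = 101
log2(101) = 6.6582114828
C = 20 * 1000 * 6.6582114828 = 133164.2297 bps
C = 133.164230 kbps -> 133.16 kbps (2 dp)

133.16


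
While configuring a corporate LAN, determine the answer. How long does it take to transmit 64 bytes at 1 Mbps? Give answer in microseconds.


Given: packet = 64 bytes, bandwidth = 1 Mbps
Packet in bits = 64 * 8 = 512 bits
Bandwidth = 1 * 10^6 = 1000000 bps
Time = 512 / 1000000 seconds
Time in us = 512 * 10^6 / 1000000 = 512

512


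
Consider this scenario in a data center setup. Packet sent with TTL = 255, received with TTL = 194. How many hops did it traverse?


Given: initial TTL = 255, received TTL = 194
Hops = initial TTL - received TTL
Hops = 255 - 194 = 61

61


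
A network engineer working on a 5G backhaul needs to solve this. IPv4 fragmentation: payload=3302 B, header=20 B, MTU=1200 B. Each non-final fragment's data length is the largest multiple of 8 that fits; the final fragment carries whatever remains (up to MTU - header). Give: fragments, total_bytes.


Max data per non-final fragment = floor((MTU - header)/8)*8 = floor((1200 - 20)/8)*8 = floor(1180/8)*8 = 1176 B
Final fragment needs no 8-byte alignment: it can carry up to MTU - header = 1180 B
Non-final fragments needed = ceil((payload - 1180) / 1176) = ceil(2122/1176) = ceil(1.8044) = 2
Number of fragments = 2 + 1 = 3
Fragment sizes (data): 2 * 1176 B + 950 B (last, 950 <= 1180 OK)
Total bytes sent = payload + n_frags * header = 3302 + 3*20 = 3302 + 60 = 3362 B

3, 3362


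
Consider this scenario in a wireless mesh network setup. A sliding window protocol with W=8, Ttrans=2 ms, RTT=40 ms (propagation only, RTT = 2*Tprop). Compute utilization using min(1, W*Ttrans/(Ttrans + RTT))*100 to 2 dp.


Given: W = 8, Ttrans = 2 ms, RTT = 40 ms (= 2 * Tprop, Tprop = 20 ms)
Cycle time = Ttrans + RTT = 2 + 40 = 42 ms (first packet sent until its ACK returns)
W * Ttrans = 8 * 2 = 16 ms of sending per cycle
W * Ttrans / (Ttrans + RTT) = 16 / 42 = 0.380952
U = min(1, 0.380952) = 0.380952
U% = 38.10%

38.10


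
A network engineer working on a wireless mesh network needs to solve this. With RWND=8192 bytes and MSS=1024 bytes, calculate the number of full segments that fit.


Given: RWND = 8192 bytes, MSS = 1024 bytes
Full segments = floor(RWND / MSS)
Full segments = floor(8192 / 1024)
Full segments = floor(8.0) = 8

8


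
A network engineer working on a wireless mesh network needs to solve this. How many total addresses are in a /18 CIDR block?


Given: CIDR prefix /18
Host bits = 32 - 18 = 14
Total addresses = 2^14 = 16384

16384


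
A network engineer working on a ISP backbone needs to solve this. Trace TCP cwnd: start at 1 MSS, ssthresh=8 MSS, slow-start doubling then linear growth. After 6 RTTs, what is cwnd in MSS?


RTT 0: cwnd = 1 MSS (initial)
RTT 1: cwnd = 2 MSS (slow start, doubled)
RTT 2: cwnd = 4 MSS (slow start, doubled)
RTT 3: cwnd = 8 MSS (slow start, doubled)
RTT 4: cwnd = 9 MSS (congestion avoidance, +1)
RTT 5: cwnd = 10 MSS (congestion avoidance, +1)
RTT 6: cwnd = 11 MSS (congestion avoidance, +1)

11


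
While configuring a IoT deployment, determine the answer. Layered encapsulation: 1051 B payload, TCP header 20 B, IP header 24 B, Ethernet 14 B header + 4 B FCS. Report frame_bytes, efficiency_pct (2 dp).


TCP segment = 1051 + 20 = 1071 B
IP packet = 1071 + 24 = 1095 B
Ethernet frame = 1095 + 14 + 4 = 1113 B
Efficiency = app / frame = 1051 / 1113 = 0.944295 = 94.4295% -> 94.43% (2 dp)

1113, 94.43


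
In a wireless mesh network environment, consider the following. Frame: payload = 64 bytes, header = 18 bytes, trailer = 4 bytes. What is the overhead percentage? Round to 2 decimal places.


Given: payload = 64 B, header = 18 B, trailer = 4 B
Overhead bytes = header + trailer = 18 + 4 = 22
Total frame = payload + overhead = 64 + 22 = 86
Overhead % = 22 / 86 * 100 = 25.5814% -> 25.58% (2 dp)

25.58


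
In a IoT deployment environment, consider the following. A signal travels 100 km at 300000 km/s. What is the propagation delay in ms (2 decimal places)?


Given: distance = 100 km, speed = 300000 km/s
Delay = distance / speed = 100 / 300000 seconds
Delay in ms = 100 * 1000 / 300000
Delay = 0.3333 ms
Rounded to 2 dp = 0.33 ms

0.33


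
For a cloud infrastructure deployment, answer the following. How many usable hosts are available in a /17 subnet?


Given: subnet mask /17
Host bits = 32 - 17 = 15
Total addresses = 2^15 = 32768
Usable hosts = 32768 - 2 (network + broadcast) = 32766

32766


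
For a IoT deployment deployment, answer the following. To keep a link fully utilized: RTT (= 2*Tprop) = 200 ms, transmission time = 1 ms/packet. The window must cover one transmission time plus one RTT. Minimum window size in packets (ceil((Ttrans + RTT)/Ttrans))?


Given: Ttrans = 1 ms, RTT = 200 ms (= 2 * Tprop, Tprop = 100 ms)
Time until first ACK returns = Ttrans + RTT = 1 + 200 = 201 ms
Need W * Ttrans >= Ttrans + RTT  ->  W >= (Ttrans + RTT) / Ttrans
(Ttrans + RTT) / Ttrans = 201 / 1 = 201
W_min = ceil(201) = 201

201


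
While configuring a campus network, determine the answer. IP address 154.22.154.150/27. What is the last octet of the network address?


Given: IP = 154.22.154.150, prefix = /27
Subnet mask = 255.255.255.224
Last octet of IP: 150
Last octet of mask: 224
Network last octet = 150 AND 224 = 128

128


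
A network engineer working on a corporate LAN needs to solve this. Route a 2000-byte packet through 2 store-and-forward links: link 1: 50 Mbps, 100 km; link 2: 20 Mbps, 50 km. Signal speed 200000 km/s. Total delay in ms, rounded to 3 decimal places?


Packet = 2000 bytes = 16000 bits. Store-and-forward: sum (t_trans + t_prop) per link.
Link 1: t_trans = 16000/(50*10^6) s = 0.3200 ms; t_prop = 100/200000 s = 0.5000 ms; subtotal = 0.8200 ms
Link 2: t_trans = 16000/(20*10^6) s = 0.8000 ms; t_prop = 50/200000 s = 0.2500 ms; subtotal = 1.0500 ms
End-to-end = 0.8200 + 1.0500 = 1.8700 ms -> 1.870 ms (3 dp)

1.870


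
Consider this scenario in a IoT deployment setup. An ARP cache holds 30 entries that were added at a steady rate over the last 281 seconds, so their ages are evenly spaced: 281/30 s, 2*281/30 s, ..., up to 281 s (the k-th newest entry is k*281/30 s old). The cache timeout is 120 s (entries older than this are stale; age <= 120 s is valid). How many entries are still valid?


Ages are k * 281/30 s for k = 1..30 (spacing = 9.3667 s).
Entry k is valid iff k * 281/30 <= 120 iff k <= 30 * 120 / 281 = 12.8114
n_valid = floor(12.8114) = 12
(n_stale = 30 - 12 = 18)

12


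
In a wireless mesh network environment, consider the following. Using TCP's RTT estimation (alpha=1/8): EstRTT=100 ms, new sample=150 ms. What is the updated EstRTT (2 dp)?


Given: EstRTT = 100 ms, SampleRTT = 150 ms, alpha = 1/8
New EstRTT = (1 - alpha) * EstRTT + alpha * SampleRTT
(7/8) * 100 = 87.5
(1/8) * 150 = 18.75
New EstRTT = 87.5 + 18.75 = 106.25 ms -> 106.25 ms (2 dp)

106.25


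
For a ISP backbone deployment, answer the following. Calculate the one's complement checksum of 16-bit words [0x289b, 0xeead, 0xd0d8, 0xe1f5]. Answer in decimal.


Given words: [0x289b, 0xeead, 0xd0d8, 0xe1f5]
Step 1: Sum all words
Raw sum = 10395 + 61101 + 53464 + 57845 = 182805
Step 2: Fold carry: (51733 + 2) = 51735
One's complement = ~51735 & 0xFFFF = 13800

13800


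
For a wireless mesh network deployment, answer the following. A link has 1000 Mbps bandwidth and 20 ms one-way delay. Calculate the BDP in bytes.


Given: bandwidth = 1000 Mbps, delay = 20 ms
BDP in bits = 1000 * 10^6 * 20 / 1000
BDP in bits = 20000000
BDP in bytes = 20000000 / 8 = 2500000

2500000


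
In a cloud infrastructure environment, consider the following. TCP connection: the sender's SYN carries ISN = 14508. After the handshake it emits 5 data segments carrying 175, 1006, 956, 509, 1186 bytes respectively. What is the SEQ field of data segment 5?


The SYN occupies sequence number ISN = 14508, so the first data byte is ISN + 1 = 14509.
SEQ of data segment i = (ISN + 1) + sum of payload sizes of segments 1..i-1.
Segment 1: SEQ = 14509, payload = 175 bytes
Segment 2: SEQ = 14684, payload = 1006 bytes
Segment 3: SEQ = 15690, payload = 956 bytes
Segment 4: SEQ = 16646, payload = 509 bytes
Segment 5: SEQ = 17155, payload = 1186 bytes
SEQ of segment 5 = 14509 + 175 + 1006 + 956 + 509 = 17155

17155


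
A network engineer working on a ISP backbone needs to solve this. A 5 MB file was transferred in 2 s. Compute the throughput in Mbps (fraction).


Given: file = 5 MB, time = 2 s
File in Mb = 5 * 8 = 40 Mb
Throughput = 40 / 2 Mbps
Throughput = 20 Mbps

20


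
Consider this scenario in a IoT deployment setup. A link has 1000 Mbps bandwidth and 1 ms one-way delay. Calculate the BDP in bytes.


Given: bandwidth = 1000 Mbps, delay = 1 ms
BDP in bits = 1000 * 10^6 * 1 / 1000
BDP in bits = 1000000
BDP in bytes = 1000000 / 8 = 125000

125000


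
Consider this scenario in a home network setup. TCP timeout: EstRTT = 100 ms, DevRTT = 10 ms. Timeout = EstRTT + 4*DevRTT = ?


Given: EstRTT = 100 ms, DevRTT = 10 ms
Timeout = EstRTT + 4 * DevRTT
4 * DevRTT = 4 * 10 = 40
Timeout = 100 + 40 = 140 ms

140


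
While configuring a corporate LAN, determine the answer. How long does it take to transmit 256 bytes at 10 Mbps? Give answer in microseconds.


Given: packet = 256 bytes, bandwidth = 10 Mbps
Packet in bits = 256 * 8 = 2048 bits
Bandwidth = 10 * 10^6 = 10000000 bps
Time = 2048 / 10000000 seconds
Time in us = 2048 * 10^6 / 10000000 = 204.8

204.8


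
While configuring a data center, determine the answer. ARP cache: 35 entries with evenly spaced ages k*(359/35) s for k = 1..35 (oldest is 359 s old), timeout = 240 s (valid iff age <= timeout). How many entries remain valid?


Ages are k * 359/35 s for k = 1..35 (spacing = 10.2571 s).
Entry k is valid iff k * 359/35 <= 240 iff k <= 35 * 240 / 359 = 23.3983
n_valid = floor(23.3983) = 23
(n_stale = 35 - 23 = 12)

23


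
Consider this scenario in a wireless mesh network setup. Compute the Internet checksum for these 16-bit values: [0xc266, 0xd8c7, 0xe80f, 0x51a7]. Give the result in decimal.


Given words: [0xc266, 0xd8c7, 0xe80f, 0x51a7]
Step 1: Sum all words
Raw sum = 49766 + 55495 + 59407 + 20903 = 185571
Step 2: Fold carry: (54499 + 2) = 54501
One's complement = ~54501 & 0xFFFF = 11034

11034


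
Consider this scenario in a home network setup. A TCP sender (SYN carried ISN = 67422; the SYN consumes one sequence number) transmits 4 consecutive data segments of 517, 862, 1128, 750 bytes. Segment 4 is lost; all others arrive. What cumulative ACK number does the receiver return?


SYN uses sequence number 67422; first data byte = ISN + 1 = 67423.
Segment 1: SEQ = 67423, len = 517 B, covers [67423, 67939]
Segment 2: SEQ = 67940, len = 862 B, covers [67940, 68801]
Segment 3: SEQ = 68802, len = 1128 B, covers [68802, 69929]
Segment 4: SEQ = 69930, len = 750 B, covers [69930, 70679] [LOST]
In-order data received: bytes [67423, 69929] (segments 1..3).
Segment 4 missing -> gap begins at byte 69930.
Cumulative ACK = next expected in-order byte = 67423 + 517 + 862 + 1128 = 69930

69930


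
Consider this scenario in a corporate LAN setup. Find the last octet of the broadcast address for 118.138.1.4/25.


Given: IP = 118.138.1.4, prefix = /25
Host bits = 32 - 25 = 7
Network last octet = 4 AND mask = 0
Host part size = 2^7 - 1 = 127
Broadcast last octet = 0 OR 127 = 127

127


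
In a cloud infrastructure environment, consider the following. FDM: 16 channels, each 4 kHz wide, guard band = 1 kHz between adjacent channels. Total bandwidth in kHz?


Given: 16 channels, 4 kHz each, guard = 1 kHz
Channel bandwidth = 16 * 4 = 64 kHz
Guard bands = 15 gaps * 1 kHz = 15 kHz
Total = 64 + 15 = 79 kHz

79


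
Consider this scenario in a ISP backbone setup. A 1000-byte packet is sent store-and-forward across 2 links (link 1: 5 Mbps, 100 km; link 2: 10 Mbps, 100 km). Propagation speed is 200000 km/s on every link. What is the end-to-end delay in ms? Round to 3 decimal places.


Packet = 1000 bytes = 8000 bits. Store-and-forward: sum (t_trans + t_prop) per link.
Link 1: t_trans = 8000/(5*10^6) s = 1.6000 ms; t_prop = 100/200000 s = 0.5000 ms; subtotal = 2.1000 ms
Link 2: t_trans = 8000/(10*10^6) s = 0.8000 ms; t_prop = 100/200000 s = 0.5000 ms; subtotal = 1.3000 ms
End-to-end = 2.1000 + 1.3000 = 3.4000 ms -> 3.400 ms (3 dp)

3.400


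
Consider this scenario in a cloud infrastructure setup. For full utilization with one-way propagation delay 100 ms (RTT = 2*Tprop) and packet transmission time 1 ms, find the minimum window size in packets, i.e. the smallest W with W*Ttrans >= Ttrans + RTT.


Given: Ttrans = 1 ms, RTT = 200 ms (= 2 * Tprop, Tprop = 100 ms)
Time until first ACK returns = Ttrans + RTT = 1 + 200 = 201 ms
Need W * Ttrans >= Ttrans + RTT  ->  W >= (Ttrans + RTT) / Ttrans
(Ttrans + RTT) / Ttrans = 201 / 1 = 201
W_min = ceil(201) = 201

201


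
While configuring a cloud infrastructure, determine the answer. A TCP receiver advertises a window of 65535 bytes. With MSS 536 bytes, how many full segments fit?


Given: RWND = 65535 bytes, MSS = 536 bytes
Full segments = floor(RWND / MSS)
Full segments = floor(65535 / 536)
Full segments = floor(122.2668) = 122

122


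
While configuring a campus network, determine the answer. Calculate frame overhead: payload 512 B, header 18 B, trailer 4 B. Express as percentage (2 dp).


Given: payload = 512 B, header = 18 B, trailer = 4 B
Overhead bytes = header + trailer = 18 + 4 = 22
Total frame = payload + overhead = 512 + 22 = 534
Overhead % = 22 / 534 * 100 = 4.1199% -> 4.12% (2 dp)

4.12


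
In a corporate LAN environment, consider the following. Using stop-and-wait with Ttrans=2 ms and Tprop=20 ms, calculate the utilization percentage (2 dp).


Given: Ttrans = 2 ms, Tprop = 20 ms
RTT = 2 * Tprop = 2 * 20 = 40 ms
U = Ttrans / (Ttrans + RTT)
U = 2 / (2 + 40)
U = 2 / 42 = 0.047619
U% = 4.76%

4.76


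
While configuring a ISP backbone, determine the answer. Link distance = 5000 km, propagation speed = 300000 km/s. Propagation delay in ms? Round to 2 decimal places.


Given: distance = 5000 km, speed = 300000 km/s
Delay = distance / speed = 5000 / 300000 seconds
Delay in ms = 5000 * 1000 / 300000
Delay = 16.6667 ms
Rounded to 2 dp = 16.67 ms

16.67


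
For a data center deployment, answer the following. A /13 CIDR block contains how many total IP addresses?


Given: CIDR prefix /13
Host bits = 32 - 13 = 19
Total addresses = 2^19 = 524288

524288


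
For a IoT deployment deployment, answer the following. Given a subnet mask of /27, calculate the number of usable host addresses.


Given: subnet mask /27
Host bits = 32 - 27 = 5
Total addresses = 2^5 = 32
Usable hosts = 32 - 2 (network + broadcast) = 30

30


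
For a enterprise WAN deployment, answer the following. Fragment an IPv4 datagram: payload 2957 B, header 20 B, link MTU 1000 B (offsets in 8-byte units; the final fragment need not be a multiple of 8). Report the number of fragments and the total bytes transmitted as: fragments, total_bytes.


Max data per non-final fragment = floor((MTU - header)/8)*8 = floor((1000 - 20)/8)*8 = floor(980/8)*8 = 976 B
Final fragment needs no 8-byte alignment: it can carry up to MTU - header = 980 B
Non-final fragments needed = ceil((payload - 980) / 976) = ceil(1977/976) = ceil(2.0256) = 3
Number of fragments = 3 + 1 = 4
Fragment sizes (data): 3 * 976 B + 29 B (last, 29 <= 980 OK)
Total bytes sent = payload + n_frags * header = 2957 + 4*20 = 2957 + 80 = 3037 B

4, 3037


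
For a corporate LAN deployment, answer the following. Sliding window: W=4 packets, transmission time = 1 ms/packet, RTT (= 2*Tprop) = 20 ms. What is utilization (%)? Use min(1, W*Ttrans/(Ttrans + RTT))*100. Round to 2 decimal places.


Given: W = 4, Ttrans = 1 ms, RTT = 20 ms (= 2 * Tprop, Tprop = 10 ms)
Cycle time = Ttrans + RTT = 1 + 20 = 21 ms (first packet sent until its ACK returns)
W * Ttrans = 4 * 1 = 4 ms of sending per cycle
W * Ttrans / (Ttrans + RTT) = 4 / 21 = 0.190476
U = min(1, 0.190476) = 0.190476
U% = 19.05%

19.05


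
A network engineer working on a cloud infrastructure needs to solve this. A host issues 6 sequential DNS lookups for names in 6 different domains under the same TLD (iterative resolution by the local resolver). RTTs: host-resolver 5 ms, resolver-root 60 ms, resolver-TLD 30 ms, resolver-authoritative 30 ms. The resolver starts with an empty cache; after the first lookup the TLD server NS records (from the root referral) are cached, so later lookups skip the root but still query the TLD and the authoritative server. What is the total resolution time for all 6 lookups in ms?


Lookup 1 (cold cache): local + root + TLD + auth = 5 + 60 + 30 + 30 = 125 ms
Lookups 2..6 (TLD NS cached -> skip root; new domain -> still ask TLD and auth): local + TLD + auth = 5 + 30 + 30 = 65 ms each
Remaining 5 lookups: 5 * 65 = 325 ms
Total = 125 + 325 = 450 ms

450


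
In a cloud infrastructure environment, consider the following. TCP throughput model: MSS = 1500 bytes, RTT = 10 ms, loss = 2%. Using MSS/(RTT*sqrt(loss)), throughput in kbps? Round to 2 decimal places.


Given: MSS = 1500 bytes, RTT = 10 ms, loss = 2%
RTT in seconds = 10 / 1000 = 0.01
Loss rate = 2% = 0.02
sqrt(loss) = sqrt(0.02) = 0.141421356237
Throughput (bytes/s) = 1500 / (0.01 * 0.141421356237) = 1060660.1718
Throughput (kbps) = 1060660.1718 * 8 / 1000 = 8485.281374 -> 8485.28 kbps (2 dp)

8485.28


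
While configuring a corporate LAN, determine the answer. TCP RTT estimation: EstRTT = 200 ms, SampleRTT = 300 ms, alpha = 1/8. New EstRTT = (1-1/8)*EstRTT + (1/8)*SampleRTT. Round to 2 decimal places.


Given: EstRTT = 200 ms, SampleRTT = 300 ms, alpha = 1/8
New EstRTT = (1 - alpha) * EstRTT + alpha * SampleRTT
(7/8) * 200 = 175
(1/8) * 300 = 37.5
New EstRTT = 175 + 37.5 = 212.5 ms -> 212.50 ms (2 dp)

212.50


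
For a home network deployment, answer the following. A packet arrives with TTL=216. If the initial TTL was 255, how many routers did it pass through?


Given: initial TTL = 255, received TTL = 216
Hops = initial TTL - received TTL
Hops = 255 - 216 = 39

39


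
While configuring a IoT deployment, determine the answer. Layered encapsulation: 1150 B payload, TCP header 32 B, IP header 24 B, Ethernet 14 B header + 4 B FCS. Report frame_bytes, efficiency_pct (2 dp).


TCP segment = 1150 + 32 = 1182 B
IP packet = 1182 + 24 = 1206 B
Ethernet frame = 1206 + 14 + 4 = 1224 B
Efficiency = app / frame = 1150 / 1224 = 0.939542 = 93.9542% -> 93.95% (2 dp)

1224, 93.95


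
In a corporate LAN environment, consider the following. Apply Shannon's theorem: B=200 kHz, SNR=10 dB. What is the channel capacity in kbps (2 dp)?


Given: B = 200 kHz, SNR = 10 dB
SNR linear = 10^(10/10) = 10
1 + SNR = 11
log2(11) = 3.4594316186
C = 200 * 1000 * 3.4594316186 = 691886.3237 bps
C = 691.886324 kbps -> 691.89 kbps (2 dp)

691.89


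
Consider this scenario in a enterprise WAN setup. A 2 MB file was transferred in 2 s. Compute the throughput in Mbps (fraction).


Given: file = 2 MB, time = 2 s
File in Mb = 2 * 8 = 16 Mb
Throughput = 16 / 2 Mbps
Throughput = 8 Mbps

8


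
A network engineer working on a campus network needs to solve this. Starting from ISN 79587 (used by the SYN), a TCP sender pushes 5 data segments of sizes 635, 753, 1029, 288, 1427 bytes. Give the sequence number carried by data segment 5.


The SYN occupies sequence number ISN = 79587, so the first data byte is ISN + 1 = 79588.
SEQ of data segment i = (ISN + 1) + sum of payload sizes of segments 1..i-1.
Segment 1: SEQ = 79588, payload = 635 bytes
Segment 2: SEQ = 80223, payload = 753 bytes
Segment 3: SEQ = 80976, payload = 1029 bytes
Segment 4: SEQ = 82005, payload = 288 bytes
Segment 5: SEQ = 82293, payload = 1427 bytes
SEQ of segment 5 = 79588 + 635 + 753 + 1029 + 288 = 82293

82293


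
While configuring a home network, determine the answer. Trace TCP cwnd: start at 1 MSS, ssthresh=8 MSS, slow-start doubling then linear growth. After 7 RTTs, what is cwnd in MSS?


RTT 0: cwnd = 1 MSS (initial)
RTT 1: cwnd = 2 MSS (slow start, doubled)
RTT 2: cwnd = 4 MSS (slow start, doubled)
RTT 3: cwnd = 8 MSS (slow start, doubled)
RTT 4: cwnd = 9 MSS (congestion avoidance, +1)
RTT 5: cwnd = 10 MSS (congestion avoidance, +1)
RTT 6: cwnd = 11 MSS (congestion avoidance, +1)
RTT 7: cwnd = 12 MSS (congestion avoidance, +1)

12


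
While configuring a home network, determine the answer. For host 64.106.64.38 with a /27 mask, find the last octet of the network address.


Given: IP = 64.106.64.38, prefix = /27
Subnet mask = 255.255.255.224
Last octet of IP: 38
Last octet of mask: 224
Network last octet = 38 AND 224 = 32

32


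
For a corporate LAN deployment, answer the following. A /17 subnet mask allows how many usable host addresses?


Given: subnet mask /17
Host bits = 32 - 17 = 15
Total addresses = 2^15 = 32768
Usable hosts = 32768 - 2 (network + broadcast) = 32766

32766


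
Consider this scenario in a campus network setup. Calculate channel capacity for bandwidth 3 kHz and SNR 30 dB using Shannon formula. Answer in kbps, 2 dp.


Given: B = 3 kHz, SNR = 30 dB
SNR linear = 10^(30/10) = 1000
1 + SNR = 1001
log2(1001) = 9.9672262588
C = 3 * 1000 * 9.9672262588 = 29901.6788 bps
C = 29.901679 kbps -> 29.90 kbps (2 dp)

29.90


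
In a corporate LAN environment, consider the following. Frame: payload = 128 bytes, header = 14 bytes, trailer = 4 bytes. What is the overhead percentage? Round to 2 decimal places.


Given: payload = 128 B, header = 14 B, trailer = 4 B
Overhead bytes = header + trailer = 14 + 4 = 18
Total frame = payload + overhead = 128 + 18 = 146
Overhead % = 18 / 146 * 100 = 12.3288% -> 12.33% (2 dp)

12.33


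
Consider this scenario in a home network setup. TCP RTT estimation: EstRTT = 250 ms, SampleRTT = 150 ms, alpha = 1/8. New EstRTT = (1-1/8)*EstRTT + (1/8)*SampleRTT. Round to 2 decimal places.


Given: EstRTT = 250 ms, SampleRTT = 150 ms, alpha = 1/8
New EstRTT = (1 - alpha) * EstRTT + alpha * SampleRTT
(7/8) * 250 = 218.75
(1/8) * 150 = 18.75
New EstRTT = 218.75 + 18.75 = 237.5 ms -> 237.50 ms (2 dp)

237.50


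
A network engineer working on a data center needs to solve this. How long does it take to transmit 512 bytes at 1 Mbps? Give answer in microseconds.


Given: packet = 512 bytes, bandwidth = 1 Mbps
Packet in bits = 512 * 8 = 4096 bits
Bandwidth = 1 * 10^6 = 1000000 bps
Time = 4096 / 1000000 seconds
Time in us = 4096 * 10^6 / 1000000 = 4096

4096


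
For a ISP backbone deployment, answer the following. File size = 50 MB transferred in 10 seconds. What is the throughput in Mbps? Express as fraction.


Given: file = 50 MB, time = 10 s
File in Mb = 50 * 8 = 400 Mb
Throughput = 400 / 10 Mbps
Throughput = 40 Mbps

40


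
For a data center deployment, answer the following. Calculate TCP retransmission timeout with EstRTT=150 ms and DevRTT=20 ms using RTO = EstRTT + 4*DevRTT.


Given: EstRTT = 150 ms, DevRTT = 20 ms
Timeout = EstRTT + 4 * DevRTT
4 * DevRTT = 4 * 20 = 80
Timeout = 150 + 80 = 230 ms

230


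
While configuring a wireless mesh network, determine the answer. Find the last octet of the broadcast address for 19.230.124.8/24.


Given: IP = 19.230.124.8, prefix = /24
Host bits = 32 - 24 = 8
Network last octet = 8 AND mask = 0
Host part size = 2^8 - 1 = 255
Broadcast last octet = 0 OR 255 = 255

255


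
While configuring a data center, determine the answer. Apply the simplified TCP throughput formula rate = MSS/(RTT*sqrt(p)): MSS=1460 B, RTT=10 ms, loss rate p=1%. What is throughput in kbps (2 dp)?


Given: MSS = 1460 bytes, RTT = 10 ms, loss = 1%
RTT in seconds = 10 / 1000 = 0.01
Loss rate = 1% = 0.01
sqrt(loss) = sqrt(0.01) = 0.1
Throughput (bytes/s) = 1460 / (0.01 * 0.1) = 1460000.0000
Throughput (kbps) = 1460000.0000 * 8 / 1000 = 11680.000000 -> 11680.00 kbps (2 dp)

11680.00


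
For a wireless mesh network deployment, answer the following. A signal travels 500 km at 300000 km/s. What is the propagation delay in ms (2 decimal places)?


Given: distance = 500 km, speed = 300000 km/s
Delay = distance / speed = 500 / 300000 seconds
Delay in ms = 500 * 1000 / 300000
Delay = 1.6667 ms
Rounded to 2 dp = 1.67 ms

1.67


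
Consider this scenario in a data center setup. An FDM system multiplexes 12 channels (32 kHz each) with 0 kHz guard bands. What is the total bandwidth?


Given: 12 channels, 32 kHz each, guard = 0 kHz
Channel bandwidth = 12 * 32 = 384 kHz
Guard bands = 11 gaps * 0 kHz = 0 kHz
Total = 384 + 0 = 384 kHz

384


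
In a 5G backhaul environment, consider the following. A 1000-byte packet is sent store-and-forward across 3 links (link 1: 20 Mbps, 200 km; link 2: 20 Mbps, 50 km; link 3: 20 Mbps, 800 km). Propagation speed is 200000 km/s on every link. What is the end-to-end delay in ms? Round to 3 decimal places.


Packet = 1000 bytes = 8000 bits. Store-and-forward: sum (t_trans + t_prop) per link.
Link 1: t_trans = 8000/(20*10^6) s = 0.4000 ms; t_prop = 200/200000 s = 1.0000 ms; subtotal = 1.4000 ms
Link 2: t_trans = 8000/(20*10^6) s = 0.4000 ms; t_prop = 50/200000 s = 0.2500 ms; subtotal = 0.6500 ms
Link 3: t_trans = 8000/(20*10^6) s = 0.4000 ms; t_prop = 800/200000 s = 4.0000 ms; subtotal = 4.4000 ms
End-to-end = 1.4000 + 0.6500 + 4.4000 = 6.4500 ms -> 6.450 ms (3 dp)

6.450


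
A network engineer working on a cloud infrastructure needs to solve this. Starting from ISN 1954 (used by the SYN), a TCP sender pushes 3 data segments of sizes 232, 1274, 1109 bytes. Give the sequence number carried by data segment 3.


The SYN occupies sequence number ISN = 1954, so the first data byte is ISN + 1 = 1955.
SEQ of data segment i = (ISN + 1) + sum of payload sizes of segments 1..i-1.
Segment 1: SEQ = 1955, payload = 232 bytes
Segment 2: SEQ = 2187, payload = 1274 bytes
Segment 3: SEQ = 3461, payload = 1109 bytes
SEQ of segment 3 = 1955 + 232 + 1274 = 3461

3461


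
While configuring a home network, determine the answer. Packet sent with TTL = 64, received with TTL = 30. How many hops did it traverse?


Given: initial TTL = 64, received TTL = 30
Hops = initial TTL - received TTL
Hops = 64 - 30 = 34

34


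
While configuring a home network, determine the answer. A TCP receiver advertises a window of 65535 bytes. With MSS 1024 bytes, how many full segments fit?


Given: RWND = 65535 bytes, MSS = 1024 bytes
Full segments = floor(RWND / MSS)
Full segments = floor(65535 / 1024)
Full segments = floor(63.999) = 63

63


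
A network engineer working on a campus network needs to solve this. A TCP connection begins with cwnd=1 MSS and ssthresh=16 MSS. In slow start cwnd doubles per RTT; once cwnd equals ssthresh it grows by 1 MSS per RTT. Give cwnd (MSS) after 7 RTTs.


RTT 0: cwnd = 1 MSS (initial)
RTT 1: cwnd = 2 MSS (slow start, doubled)
RTT 2: cwnd = 4 MSS (slow start, doubled)
RTT 3: cwnd = 8 MSS (slow start, doubled)
RTT 4: cwnd = 16 MSS (slow start, doubled)
RTT 5: cwnd = 17 MSS (congestion avoidance, +1)
RTT 6: cwnd = 18 MSS (congestion avoidance, +1)
RTT 7: cwnd = 19 MSS (congestion avoidance, +1)

19


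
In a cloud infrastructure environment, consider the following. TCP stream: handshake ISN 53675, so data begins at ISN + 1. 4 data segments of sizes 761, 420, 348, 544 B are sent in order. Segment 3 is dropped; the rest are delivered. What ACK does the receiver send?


SYN uses sequence number 53675; first data byte = ISN + 1 = 53676.
Segment 1: SEQ = 53676, len = 761 B, covers [53676, 54436]
Segment 2: SEQ = 54437, len = 420 B, covers [54437, 54856]
Segment 3: SEQ = 54857, len = 348 B, covers [54857, 55204] [LOST]
Segment 4: SEQ = 55205, len = 544 B, covers [55205, 55748]
In-order data received: bytes [53676, 54856] (segments 1..2).
Segment 3 missing -> gap begins at byte 54857; later segments buffered out of order.
Cumulative ACK = next expected in-order byte = 53676 + 761 + 420 = 54857

54857


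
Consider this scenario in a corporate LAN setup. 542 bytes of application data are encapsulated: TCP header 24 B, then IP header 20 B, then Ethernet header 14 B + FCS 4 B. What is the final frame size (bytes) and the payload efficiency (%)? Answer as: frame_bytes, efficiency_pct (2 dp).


TCP segment = 542 + 24 = 566 B
IP packet = 566 + 20 = 586 B
Ethernet frame = 586 + 14 + 4 = 604 B
Efficiency = app / frame = 542 / 604 = 0.897351 = 89.7351% -> 89.74% (2 dp)

604, 89.74


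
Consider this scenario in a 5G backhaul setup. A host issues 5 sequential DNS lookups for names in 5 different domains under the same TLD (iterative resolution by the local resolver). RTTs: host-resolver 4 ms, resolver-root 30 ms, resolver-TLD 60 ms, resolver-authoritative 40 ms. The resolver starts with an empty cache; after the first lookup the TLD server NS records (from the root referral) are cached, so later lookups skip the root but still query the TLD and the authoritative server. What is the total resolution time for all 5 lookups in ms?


Lookup 1 (cold cache): local + root + TLD + auth = 4 + 30 + 60 + 40 = 134 ms
Lookups 2..5 (TLD NS cached -> skip root; new domain -> still ask TLD and auth): local + TLD + auth = 4 + 60 + 40 = 104 ms each
Remaining 4 lookups: 4 * 104 = 416 ms
Total = 134 + 416 = 550 ms

550


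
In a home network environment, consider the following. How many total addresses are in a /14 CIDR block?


Given: CIDR prefix /14
Host bits = 32 - 14 = 18
Total addresses = 2^18 = 262144

262144


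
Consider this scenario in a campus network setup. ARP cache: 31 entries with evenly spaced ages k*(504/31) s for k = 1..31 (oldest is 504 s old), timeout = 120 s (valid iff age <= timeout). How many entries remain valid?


Ages are k * 504/31 s for k = 1..31 (spacing = 16.2581 s).
Entry k is valid iff k * 504/31 <= 120 iff k <= 31 * 120 / 504 = 7.3810
n_valid = floor(7.3810) = 7
(n_stale = 31 - 7 = 24)

7


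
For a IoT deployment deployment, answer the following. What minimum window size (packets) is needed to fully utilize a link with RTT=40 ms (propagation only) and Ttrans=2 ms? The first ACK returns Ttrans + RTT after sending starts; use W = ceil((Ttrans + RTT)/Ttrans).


Given: Ttrans = 2 ms, RTT = 40 ms (= 2 * Tprop, Tprop = 20 ms)
Time until first ACK returns = Ttrans + RTT = 2 + 40 = 42 ms
Need W * Ttrans >= Ttrans + RTT  ->  W >= (Ttrans + RTT) / Ttrans
(Ttrans + RTT) / Ttrans = 42 / 2 = 21
W_min = ceil(21) = 21

21


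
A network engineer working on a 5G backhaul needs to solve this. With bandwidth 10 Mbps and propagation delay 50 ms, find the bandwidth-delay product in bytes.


Given: bandwidth = 10 Mbps, delay = 50 ms
BDP in bits = 10 * 10^6 * 50 / 1000
BDP in bits = 500000
BDP in bytes = 500000 / 8 = 62500

62500


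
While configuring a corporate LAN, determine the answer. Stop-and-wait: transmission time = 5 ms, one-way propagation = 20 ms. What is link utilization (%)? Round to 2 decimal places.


Given: Ttrans = 5 ms, Tprop = 20 ms
RTT = 2 * Tprop = 2 * 20 = 40 ms
U = Ttrans / (Ttrans + RTT)
U = 5 / (5 + 40)
U = 5 / 45 = 0.111111
U% = 11.11%

11.11


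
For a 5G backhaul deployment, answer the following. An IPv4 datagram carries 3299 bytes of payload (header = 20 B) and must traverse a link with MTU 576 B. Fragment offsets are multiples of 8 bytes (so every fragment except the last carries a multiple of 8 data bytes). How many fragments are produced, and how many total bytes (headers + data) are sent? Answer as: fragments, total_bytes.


Max data per non-final fragment = floor((MTU - header)/8)*8 = floor((576 - 20)/8)*8 = floor(556/8)*8 = 552 B
Final fragment needs no 8-byte alignment: it can carry up to MTU - header = 556 B
Non-final fragments needed = ceil((payload - 556) / 552) = ceil(2743/552) = ceil(4.9692) = 5
Number of fragments = 5 + 1 = 6
Fragment sizes (data): 5 * 552 B + 539 B (last, 539 <= 556 OK)
Total bytes sent = payload + n_frags * header = 3299 + 6*20 = 3299 + 120 = 3419 B

6, 3419
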